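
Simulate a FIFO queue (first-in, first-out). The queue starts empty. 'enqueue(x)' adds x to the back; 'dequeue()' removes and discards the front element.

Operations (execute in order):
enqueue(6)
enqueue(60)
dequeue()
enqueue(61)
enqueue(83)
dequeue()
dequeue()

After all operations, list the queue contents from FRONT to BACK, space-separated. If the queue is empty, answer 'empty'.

Answer: 83

Derivation:
enqueue(6): [6]
enqueue(60): [6, 60]
dequeue(): [60]
enqueue(61): [60, 61]
enqueue(83): [60, 61, 83]
dequeue(): [61, 83]
dequeue(): [83]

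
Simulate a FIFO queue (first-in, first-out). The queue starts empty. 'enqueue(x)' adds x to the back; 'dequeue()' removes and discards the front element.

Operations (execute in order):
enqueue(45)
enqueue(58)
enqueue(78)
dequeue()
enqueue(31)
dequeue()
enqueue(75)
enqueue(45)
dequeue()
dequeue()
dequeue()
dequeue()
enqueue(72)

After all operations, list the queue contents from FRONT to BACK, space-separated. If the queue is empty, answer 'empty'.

enqueue(45): [45]
enqueue(58): [45, 58]
enqueue(78): [45, 58, 78]
dequeue(): [58, 78]
enqueue(31): [58, 78, 31]
dequeue(): [78, 31]
enqueue(75): [78, 31, 75]
enqueue(45): [78, 31, 75, 45]
dequeue(): [31, 75, 45]
dequeue(): [75, 45]
dequeue(): [45]
dequeue(): []
enqueue(72): [72]

Answer: 72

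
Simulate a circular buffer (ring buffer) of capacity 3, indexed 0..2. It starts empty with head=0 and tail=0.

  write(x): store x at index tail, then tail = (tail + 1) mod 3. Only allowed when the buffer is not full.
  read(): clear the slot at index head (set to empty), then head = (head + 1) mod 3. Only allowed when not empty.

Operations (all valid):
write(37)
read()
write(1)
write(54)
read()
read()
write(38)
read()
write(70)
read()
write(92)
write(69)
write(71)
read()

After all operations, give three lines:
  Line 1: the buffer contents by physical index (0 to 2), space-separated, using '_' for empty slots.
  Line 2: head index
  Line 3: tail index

write(37): buf=[37 _ _], head=0, tail=1, size=1
read(): buf=[_ _ _], head=1, tail=1, size=0
write(1): buf=[_ 1 _], head=1, tail=2, size=1
write(54): buf=[_ 1 54], head=1, tail=0, size=2
read(): buf=[_ _ 54], head=2, tail=0, size=1
read(): buf=[_ _ _], head=0, tail=0, size=0
write(38): buf=[38 _ _], head=0, tail=1, size=1
read(): buf=[_ _ _], head=1, tail=1, size=0
write(70): buf=[_ 70 _], head=1, tail=2, size=1
read(): buf=[_ _ _], head=2, tail=2, size=0
write(92): buf=[_ _ 92], head=2, tail=0, size=1
write(69): buf=[69 _ 92], head=2, tail=1, size=2
write(71): buf=[69 71 92], head=2, tail=2, size=3
read(): buf=[69 71 _], head=0, tail=2, size=2

Answer: 69 71 _
0
2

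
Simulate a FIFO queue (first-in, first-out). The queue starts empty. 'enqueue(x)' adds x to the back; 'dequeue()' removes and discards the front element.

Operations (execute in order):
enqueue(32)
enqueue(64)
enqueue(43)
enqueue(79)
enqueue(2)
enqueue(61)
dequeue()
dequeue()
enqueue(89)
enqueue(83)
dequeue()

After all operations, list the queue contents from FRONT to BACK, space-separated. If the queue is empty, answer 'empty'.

enqueue(32): [32]
enqueue(64): [32, 64]
enqueue(43): [32, 64, 43]
enqueue(79): [32, 64, 43, 79]
enqueue(2): [32, 64, 43, 79, 2]
enqueue(61): [32, 64, 43, 79, 2, 61]
dequeue(): [64, 43, 79, 2, 61]
dequeue(): [43, 79, 2, 61]
enqueue(89): [43, 79, 2, 61, 89]
enqueue(83): [43, 79, 2, 61, 89, 83]
dequeue(): [79, 2, 61, 89, 83]

Answer: 79 2 61 89 83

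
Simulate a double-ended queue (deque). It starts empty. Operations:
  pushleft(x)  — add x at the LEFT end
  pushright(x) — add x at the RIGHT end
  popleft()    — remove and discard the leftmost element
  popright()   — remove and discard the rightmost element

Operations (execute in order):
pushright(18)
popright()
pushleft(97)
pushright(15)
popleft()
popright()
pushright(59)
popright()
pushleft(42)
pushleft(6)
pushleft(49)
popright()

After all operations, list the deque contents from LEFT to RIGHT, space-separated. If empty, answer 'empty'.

Answer: 49 6

Derivation:
pushright(18): [18]
popright(): []
pushleft(97): [97]
pushright(15): [97, 15]
popleft(): [15]
popright(): []
pushright(59): [59]
popright(): []
pushleft(42): [42]
pushleft(6): [6, 42]
pushleft(49): [49, 6, 42]
popright(): [49, 6]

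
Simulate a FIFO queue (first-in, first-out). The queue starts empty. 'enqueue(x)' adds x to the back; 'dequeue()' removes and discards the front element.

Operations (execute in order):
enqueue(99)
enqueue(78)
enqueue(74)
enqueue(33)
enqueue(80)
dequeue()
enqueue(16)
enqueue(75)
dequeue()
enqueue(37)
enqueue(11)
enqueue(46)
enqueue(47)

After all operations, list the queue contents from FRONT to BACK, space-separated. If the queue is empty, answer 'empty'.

enqueue(99): [99]
enqueue(78): [99, 78]
enqueue(74): [99, 78, 74]
enqueue(33): [99, 78, 74, 33]
enqueue(80): [99, 78, 74, 33, 80]
dequeue(): [78, 74, 33, 80]
enqueue(16): [78, 74, 33, 80, 16]
enqueue(75): [78, 74, 33, 80, 16, 75]
dequeue(): [74, 33, 80, 16, 75]
enqueue(37): [74, 33, 80, 16, 75, 37]
enqueue(11): [74, 33, 80, 16, 75, 37, 11]
enqueue(46): [74, 33, 80, 16, 75, 37, 11, 46]
enqueue(47): [74, 33, 80, 16, 75, 37, 11, 46, 47]

Answer: 74 33 80 16 75 37 11 46 47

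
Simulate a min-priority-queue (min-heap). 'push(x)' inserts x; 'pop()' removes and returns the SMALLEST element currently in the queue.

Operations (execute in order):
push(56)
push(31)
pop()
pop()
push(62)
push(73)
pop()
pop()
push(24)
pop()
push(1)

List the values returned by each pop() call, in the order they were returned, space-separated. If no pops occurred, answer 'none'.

push(56): heap contents = [56]
push(31): heap contents = [31, 56]
pop() → 31: heap contents = [56]
pop() → 56: heap contents = []
push(62): heap contents = [62]
push(73): heap contents = [62, 73]
pop() → 62: heap contents = [73]
pop() → 73: heap contents = []
push(24): heap contents = [24]
pop() → 24: heap contents = []
push(1): heap contents = [1]

Answer: 31 56 62 73 24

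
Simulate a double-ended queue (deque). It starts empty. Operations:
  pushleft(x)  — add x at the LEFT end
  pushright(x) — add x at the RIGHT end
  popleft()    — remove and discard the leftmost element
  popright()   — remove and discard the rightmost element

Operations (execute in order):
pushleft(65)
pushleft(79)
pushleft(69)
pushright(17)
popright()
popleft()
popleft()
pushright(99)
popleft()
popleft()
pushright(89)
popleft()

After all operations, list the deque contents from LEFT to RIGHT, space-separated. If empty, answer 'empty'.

pushleft(65): [65]
pushleft(79): [79, 65]
pushleft(69): [69, 79, 65]
pushright(17): [69, 79, 65, 17]
popright(): [69, 79, 65]
popleft(): [79, 65]
popleft(): [65]
pushright(99): [65, 99]
popleft(): [99]
popleft(): []
pushright(89): [89]
popleft(): []

Answer: empty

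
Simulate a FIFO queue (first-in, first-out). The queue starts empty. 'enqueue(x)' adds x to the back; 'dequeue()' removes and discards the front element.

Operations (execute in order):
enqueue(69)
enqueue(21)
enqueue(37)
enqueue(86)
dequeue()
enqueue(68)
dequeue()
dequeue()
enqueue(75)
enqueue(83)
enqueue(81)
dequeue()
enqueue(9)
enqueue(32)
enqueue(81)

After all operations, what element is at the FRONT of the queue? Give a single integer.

Answer: 68

Derivation:
enqueue(69): queue = [69]
enqueue(21): queue = [69, 21]
enqueue(37): queue = [69, 21, 37]
enqueue(86): queue = [69, 21, 37, 86]
dequeue(): queue = [21, 37, 86]
enqueue(68): queue = [21, 37, 86, 68]
dequeue(): queue = [37, 86, 68]
dequeue(): queue = [86, 68]
enqueue(75): queue = [86, 68, 75]
enqueue(83): queue = [86, 68, 75, 83]
enqueue(81): queue = [86, 68, 75, 83, 81]
dequeue(): queue = [68, 75, 83, 81]
enqueue(9): queue = [68, 75, 83, 81, 9]
enqueue(32): queue = [68, 75, 83, 81, 9, 32]
enqueue(81): queue = [68, 75, 83, 81, 9, 32, 81]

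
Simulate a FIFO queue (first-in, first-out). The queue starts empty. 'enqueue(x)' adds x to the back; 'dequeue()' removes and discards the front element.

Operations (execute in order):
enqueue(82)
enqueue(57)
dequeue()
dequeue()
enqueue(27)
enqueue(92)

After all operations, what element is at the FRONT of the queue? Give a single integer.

Answer: 27

Derivation:
enqueue(82): queue = [82]
enqueue(57): queue = [82, 57]
dequeue(): queue = [57]
dequeue(): queue = []
enqueue(27): queue = [27]
enqueue(92): queue = [27, 92]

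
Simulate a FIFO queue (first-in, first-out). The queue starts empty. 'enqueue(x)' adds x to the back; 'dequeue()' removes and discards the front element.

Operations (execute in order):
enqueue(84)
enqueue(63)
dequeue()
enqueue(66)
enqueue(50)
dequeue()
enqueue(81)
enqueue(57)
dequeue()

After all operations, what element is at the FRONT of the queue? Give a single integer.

enqueue(84): queue = [84]
enqueue(63): queue = [84, 63]
dequeue(): queue = [63]
enqueue(66): queue = [63, 66]
enqueue(50): queue = [63, 66, 50]
dequeue(): queue = [66, 50]
enqueue(81): queue = [66, 50, 81]
enqueue(57): queue = [66, 50, 81, 57]
dequeue(): queue = [50, 81, 57]

Answer: 50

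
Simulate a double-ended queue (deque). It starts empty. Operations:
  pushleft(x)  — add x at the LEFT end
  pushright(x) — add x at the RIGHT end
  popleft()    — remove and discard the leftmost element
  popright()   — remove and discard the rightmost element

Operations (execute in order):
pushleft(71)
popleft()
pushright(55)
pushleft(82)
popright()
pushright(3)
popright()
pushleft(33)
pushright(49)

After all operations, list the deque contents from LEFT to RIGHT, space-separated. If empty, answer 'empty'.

Answer: 33 82 49

Derivation:
pushleft(71): [71]
popleft(): []
pushright(55): [55]
pushleft(82): [82, 55]
popright(): [82]
pushright(3): [82, 3]
popright(): [82]
pushleft(33): [33, 82]
pushright(49): [33, 82, 49]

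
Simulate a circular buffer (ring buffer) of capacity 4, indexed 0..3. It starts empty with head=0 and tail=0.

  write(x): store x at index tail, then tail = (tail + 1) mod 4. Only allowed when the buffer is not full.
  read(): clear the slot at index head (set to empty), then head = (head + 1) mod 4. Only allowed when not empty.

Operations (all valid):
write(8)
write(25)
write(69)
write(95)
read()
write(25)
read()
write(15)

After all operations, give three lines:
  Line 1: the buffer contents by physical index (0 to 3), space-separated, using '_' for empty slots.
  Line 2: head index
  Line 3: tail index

write(8): buf=[8 _ _ _], head=0, tail=1, size=1
write(25): buf=[8 25 _ _], head=0, tail=2, size=2
write(69): buf=[8 25 69 _], head=0, tail=3, size=3
write(95): buf=[8 25 69 95], head=0, tail=0, size=4
read(): buf=[_ 25 69 95], head=1, tail=0, size=3
write(25): buf=[25 25 69 95], head=1, tail=1, size=4
read(): buf=[25 _ 69 95], head=2, tail=1, size=3
write(15): buf=[25 15 69 95], head=2, tail=2, size=4

Answer: 25 15 69 95
2
2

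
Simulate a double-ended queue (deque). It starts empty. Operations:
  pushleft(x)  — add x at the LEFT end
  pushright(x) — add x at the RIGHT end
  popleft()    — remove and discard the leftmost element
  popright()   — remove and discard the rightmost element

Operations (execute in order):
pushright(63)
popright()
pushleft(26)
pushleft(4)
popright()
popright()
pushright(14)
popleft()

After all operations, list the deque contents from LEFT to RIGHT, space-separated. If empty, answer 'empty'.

Answer: empty

Derivation:
pushright(63): [63]
popright(): []
pushleft(26): [26]
pushleft(4): [4, 26]
popright(): [4]
popright(): []
pushright(14): [14]
popleft(): []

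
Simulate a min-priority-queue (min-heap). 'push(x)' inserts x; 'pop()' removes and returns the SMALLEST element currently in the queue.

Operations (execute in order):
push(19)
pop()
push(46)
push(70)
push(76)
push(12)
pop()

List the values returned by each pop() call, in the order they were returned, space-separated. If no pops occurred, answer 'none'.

push(19): heap contents = [19]
pop() → 19: heap contents = []
push(46): heap contents = [46]
push(70): heap contents = [46, 70]
push(76): heap contents = [46, 70, 76]
push(12): heap contents = [12, 46, 70, 76]
pop() → 12: heap contents = [46, 70, 76]

Answer: 19 12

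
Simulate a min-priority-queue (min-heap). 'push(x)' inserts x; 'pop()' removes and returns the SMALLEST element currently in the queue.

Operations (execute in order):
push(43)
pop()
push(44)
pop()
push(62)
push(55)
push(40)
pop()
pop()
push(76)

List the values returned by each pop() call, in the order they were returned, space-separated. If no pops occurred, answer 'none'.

push(43): heap contents = [43]
pop() → 43: heap contents = []
push(44): heap contents = [44]
pop() → 44: heap contents = []
push(62): heap contents = [62]
push(55): heap contents = [55, 62]
push(40): heap contents = [40, 55, 62]
pop() → 40: heap contents = [55, 62]
pop() → 55: heap contents = [62]
push(76): heap contents = [62, 76]

Answer: 43 44 40 55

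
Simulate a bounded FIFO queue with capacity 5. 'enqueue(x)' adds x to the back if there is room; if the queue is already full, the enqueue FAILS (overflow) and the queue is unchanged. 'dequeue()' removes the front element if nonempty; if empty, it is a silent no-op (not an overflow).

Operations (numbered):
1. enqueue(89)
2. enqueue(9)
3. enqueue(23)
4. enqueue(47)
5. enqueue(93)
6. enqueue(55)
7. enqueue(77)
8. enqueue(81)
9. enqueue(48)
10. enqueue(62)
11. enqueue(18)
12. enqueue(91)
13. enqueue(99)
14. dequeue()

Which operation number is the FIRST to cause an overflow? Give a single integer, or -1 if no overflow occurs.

Answer: 6

Derivation:
1. enqueue(89): size=1
2. enqueue(9): size=2
3. enqueue(23): size=3
4. enqueue(47): size=4
5. enqueue(93): size=5
6. enqueue(55): size=5=cap → OVERFLOW (fail)
7. enqueue(77): size=5=cap → OVERFLOW (fail)
8. enqueue(81): size=5=cap → OVERFLOW (fail)
9. enqueue(48): size=5=cap → OVERFLOW (fail)
10. enqueue(62): size=5=cap → OVERFLOW (fail)
11. enqueue(18): size=5=cap → OVERFLOW (fail)
12. enqueue(91): size=5=cap → OVERFLOW (fail)
13. enqueue(99): size=5=cap → OVERFLOW (fail)
14. dequeue(): size=4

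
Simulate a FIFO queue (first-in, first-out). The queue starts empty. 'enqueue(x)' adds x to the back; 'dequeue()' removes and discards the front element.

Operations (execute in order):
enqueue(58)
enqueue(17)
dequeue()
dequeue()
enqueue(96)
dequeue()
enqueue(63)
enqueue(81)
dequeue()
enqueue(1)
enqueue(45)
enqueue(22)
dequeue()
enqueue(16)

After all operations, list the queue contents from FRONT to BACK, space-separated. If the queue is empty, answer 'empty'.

Answer: 1 45 22 16

Derivation:
enqueue(58): [58]
enqueue(17): [58, 17]
dequeue(): [17]
dequeue(): []
enqueue(96): [96]
dequeue(): []
enqueue(63): [63]
enqueue(81): [63, 81]
dequeue(): [81]
enqueue(1): [81, 1]
enqueue(45): [81, 1, 45]
enqueue(22): [81, 1, 45, 22]
dequeue(): [1, 45, 22]
enqueue(16): [1, 45, 22, 16]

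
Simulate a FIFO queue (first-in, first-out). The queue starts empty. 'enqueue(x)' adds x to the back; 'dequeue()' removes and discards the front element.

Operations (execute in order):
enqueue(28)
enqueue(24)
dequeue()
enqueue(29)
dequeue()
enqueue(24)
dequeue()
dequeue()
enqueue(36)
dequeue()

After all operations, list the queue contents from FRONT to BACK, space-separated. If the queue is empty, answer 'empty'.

enqueue(28): [28]
enqueue(24): [28, 24]
dequeue(): [24]
enqueue(29): [24, 29]
dequeue(): [29]
enqueue(24): [29, 24]
dequeue(): [24]
dequeue(): []
enqueue(36): [36]
dequeue(): []

Answer: empty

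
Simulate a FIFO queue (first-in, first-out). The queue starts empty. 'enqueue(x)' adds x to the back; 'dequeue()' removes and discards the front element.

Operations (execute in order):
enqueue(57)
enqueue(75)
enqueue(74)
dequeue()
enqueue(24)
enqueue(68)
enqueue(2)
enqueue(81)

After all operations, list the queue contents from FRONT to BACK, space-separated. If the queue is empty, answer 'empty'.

enqueue(57): [57]
enqueue(75): [57, 75]
enqueue(74): [57, 75, 74]
dequeue(): [75, 74]
enqueue(24): [75, 74, 24]
enqueue(68): [75, 74, 24, 68]
enqueue(2): [75, 74, 24, 68, 2]
enqueue(81): [75, 74, 24, 68, 2, 81]

Answer: 75 74 24 68 2 81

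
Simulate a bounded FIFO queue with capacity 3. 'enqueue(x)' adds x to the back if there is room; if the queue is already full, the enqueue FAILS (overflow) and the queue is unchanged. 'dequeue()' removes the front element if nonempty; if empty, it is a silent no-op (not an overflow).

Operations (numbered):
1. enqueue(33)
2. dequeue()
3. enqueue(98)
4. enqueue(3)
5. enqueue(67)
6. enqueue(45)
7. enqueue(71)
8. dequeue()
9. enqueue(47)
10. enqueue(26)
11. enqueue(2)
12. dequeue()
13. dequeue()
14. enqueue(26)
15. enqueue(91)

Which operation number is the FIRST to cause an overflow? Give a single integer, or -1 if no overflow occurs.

Answer: 6

Derivation:
1. enqueue(33): size=1
2. dequeue(): size=0
3. enqueue(98): size=1
4. enqueue(3): size=2
5. enqueue(67): size=3
6. enqueue(45): size=3=cap → OVERFLOW (fail)
7. enqueue(71): size=3=cap → OVERFLOW (fail)
8. dequeue(): size=2
9. enqueue(47): size=3
10. enqueue(26): size=3=cap → OVERFLOW (fail)
11. enqueue(2): size=3=cap → OVERFLOW (fail)
12. dequeue(): size=2
13. dequeue(): size=1
14. enqueue(26): size=2
15. enqueue(91): size=3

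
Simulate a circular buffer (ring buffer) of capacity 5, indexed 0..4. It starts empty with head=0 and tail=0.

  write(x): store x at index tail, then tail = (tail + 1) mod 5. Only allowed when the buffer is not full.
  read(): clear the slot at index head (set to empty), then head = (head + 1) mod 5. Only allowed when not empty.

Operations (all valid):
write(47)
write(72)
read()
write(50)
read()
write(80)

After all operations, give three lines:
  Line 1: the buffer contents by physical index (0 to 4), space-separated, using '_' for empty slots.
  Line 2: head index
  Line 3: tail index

write(47): buf=[47 _ _ _ _], head=0, tail=1, size=1
write(72): buf=[47 72 _ _ _], head=0, tail=2, size=2
read(): buf=[_ 72 _ _ _], head=1, tail=2, size=1
write(50): buf=[_ 72 50 _ _], head=1, tail=3, size=2
read(): buf=[_ _ 50 _ _], head=2, tail=3, size=1
write(80): buf=[_ _ 50 80 _], head=2, tail=4, size=2

Answer: _ _ 50 80 _
2
4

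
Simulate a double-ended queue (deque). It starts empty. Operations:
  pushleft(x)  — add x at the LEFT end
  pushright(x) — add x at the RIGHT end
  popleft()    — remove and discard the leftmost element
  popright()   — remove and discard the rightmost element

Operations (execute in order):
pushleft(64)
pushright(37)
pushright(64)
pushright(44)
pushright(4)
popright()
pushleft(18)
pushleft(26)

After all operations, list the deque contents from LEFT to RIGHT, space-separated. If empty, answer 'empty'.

pushleft(64): [64]
pushright(37): [64, 37]
pushright(64): [64, 37, 64]
pushright(44): [64, 37, 64, 44]
pushright(4): [64, 37, 64, 44, 4]
popright(): [64, 37, 64, 44]
pushleft(18): [18, 64, 37, 64, 44]
pushleft(26): [26, 18, 64, 37, 64, 44]

Answer: 26 18 64 37 64 44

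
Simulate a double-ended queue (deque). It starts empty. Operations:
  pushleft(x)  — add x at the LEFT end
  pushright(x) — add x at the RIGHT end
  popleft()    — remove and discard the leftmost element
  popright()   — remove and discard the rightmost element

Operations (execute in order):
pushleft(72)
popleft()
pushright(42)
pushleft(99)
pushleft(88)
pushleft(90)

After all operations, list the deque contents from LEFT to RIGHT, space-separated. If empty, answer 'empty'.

Answer: 90 88 99 42

Derivation:
pushleft(72): [72]
popleft(): []
pushright(42): [42]
pushleft(99): [99, 42]
pushleft(88): [88, 99, 42]
pushleft(90): [90, 88, 99, 42]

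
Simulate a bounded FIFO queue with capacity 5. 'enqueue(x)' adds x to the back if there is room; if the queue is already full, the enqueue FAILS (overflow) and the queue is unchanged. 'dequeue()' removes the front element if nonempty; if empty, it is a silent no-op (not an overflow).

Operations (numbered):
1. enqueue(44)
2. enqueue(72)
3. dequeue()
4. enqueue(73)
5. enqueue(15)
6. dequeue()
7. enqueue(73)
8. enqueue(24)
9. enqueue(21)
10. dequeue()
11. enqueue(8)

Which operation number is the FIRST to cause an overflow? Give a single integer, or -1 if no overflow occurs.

1. enqueue(44): size=1
2. enqueue(72): size=2
3. dequeue(): size=1
4. enqueue(73): size=2
5. enqueue(15): size=3
6. dequeue(): size=2
7. enqueue(73): size=3
8. enqueue(24): size=4
9. enqueue(21): size=5
10. dequeue(): size=4
11. enqueue(8): size=5

Answer: -1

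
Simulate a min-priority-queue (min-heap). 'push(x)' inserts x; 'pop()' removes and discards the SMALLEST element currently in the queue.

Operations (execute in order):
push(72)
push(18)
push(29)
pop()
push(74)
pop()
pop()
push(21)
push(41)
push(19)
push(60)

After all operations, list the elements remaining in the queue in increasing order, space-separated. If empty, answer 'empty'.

push(72): heap contents = [72]
push(18): heap contents = [18, 72]
push(29): heap contents = [18, 29, 72]
pop() → 18: heap contents = [29, 72]
push(74): heap contents = [29, 72, 74]
pop() → 29: heap contents = [72, 74]
pop() → 72: heap contents = [74]
push(21): heap contents = [21, 74]
push(41): heap contents = [21, 41, 74]
push(19): heap contents = [19, 21, 41, 74]
push(60): heap contents = [19, 21, 41, 60, 74]

Answer: 19 21 41 60 74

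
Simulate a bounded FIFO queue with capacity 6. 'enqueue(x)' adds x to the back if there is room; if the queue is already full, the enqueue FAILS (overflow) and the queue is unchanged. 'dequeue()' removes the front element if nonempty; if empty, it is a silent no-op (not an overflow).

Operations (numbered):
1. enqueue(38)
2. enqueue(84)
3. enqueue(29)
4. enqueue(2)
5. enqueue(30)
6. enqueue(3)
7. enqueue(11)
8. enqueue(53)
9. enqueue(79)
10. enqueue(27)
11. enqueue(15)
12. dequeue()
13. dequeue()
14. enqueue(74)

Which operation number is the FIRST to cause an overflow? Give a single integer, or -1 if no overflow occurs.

Answer: 7

Derivation:
1. enqueue(38): size=1
2. enqueue(84): size=2
3. enqueue(29): size=3
4. enqueue(2): size=4
5. enqueue(30): size=5
6. enqueue(3): size=6
7. enqueue(11): size=6=cap → OVERFLOW (fail)
8. enqueue(53): size=6=cap → OVERFLOW (fail)
9. enqueue(79): size=6=cap → OVERFLOW (fail)
10. enqueue(27): size=6=cap → OVERFLOW (fail)
11. enqueue(15): size=6=cap → OVERFLOW (fail)
12. dequeue(): size=5
13. dequeue(): size=4
14. enqueue(74): size=5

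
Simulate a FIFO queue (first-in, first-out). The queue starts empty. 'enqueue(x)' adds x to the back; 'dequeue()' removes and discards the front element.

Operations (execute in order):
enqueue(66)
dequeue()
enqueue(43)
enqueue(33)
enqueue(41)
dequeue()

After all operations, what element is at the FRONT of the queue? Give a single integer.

enqueue(66): queue = [66]
dequeue(): queue = []
enqueue(43): queue = [43]
enqueue(33): queue = [43, 33]
enqueue(41): queue = [43, 33, 41]
dequeue(): queue = [33, 41]

Answer: 33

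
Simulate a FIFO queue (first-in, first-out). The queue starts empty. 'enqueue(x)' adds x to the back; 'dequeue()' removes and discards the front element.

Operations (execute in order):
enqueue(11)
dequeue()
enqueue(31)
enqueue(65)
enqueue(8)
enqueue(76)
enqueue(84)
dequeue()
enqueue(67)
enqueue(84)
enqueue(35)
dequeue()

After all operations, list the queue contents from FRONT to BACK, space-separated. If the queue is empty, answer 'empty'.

Answer: 8 76 84 67 84 35

Derivation:
enqueue(11): [11]
dequeue(): []
enqueue(31): [31]
enqueue(65): [31, 65]
enqueue(8): [31, 65, 8]
enqueue(76): [31, 65, 8, 76]
enqueue(84): [31, 65, 8, 76, 84]
dequeue(): [65, 8, 76, 84]
enqueue(67): [65, 8, 76, 84, 67]
enqueue(84): [65, 8, 76, 84, 67, 84]
enqueue(35): [65, 8, 76, 84, 67, 84, 35]
dequeue(): [8, 76, 84, 67, 84, 35]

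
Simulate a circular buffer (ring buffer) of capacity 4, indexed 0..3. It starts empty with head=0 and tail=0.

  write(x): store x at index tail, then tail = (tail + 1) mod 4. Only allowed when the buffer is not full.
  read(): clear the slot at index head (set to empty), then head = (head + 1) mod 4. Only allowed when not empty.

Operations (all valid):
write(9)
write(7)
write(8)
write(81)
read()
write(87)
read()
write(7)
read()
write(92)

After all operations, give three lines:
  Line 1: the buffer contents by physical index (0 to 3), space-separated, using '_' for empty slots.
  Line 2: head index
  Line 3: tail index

write(9): buf=[9 _ _ _], head=0, tail=1, size=1
write(7): buf=[9 7 _ _], head=0, tail=2, size=2
write(8): buf=[9 7 8 _], head=0, tail=3, size=3
write(81): buf=[9 7 8 81], head=0, tail=0, size=4
read(): buf=[_ 7 8 81], head=1, tail=0, size=3
write(87): buf=[87 7 8 81], head=1, tail=1, size=4
read(): buf=[87 _ 8 81], head=2, tail=1, size=3
write(7): buf=[87 7 8 81], head=2, tail=2, size=4
read(): buf=[87 7 _ 81], head=3, tail=2, size=3
write(92): buf=[87 7 92 81], head=3, tail=3, size=4

Answer: 87 7 92 81
3
3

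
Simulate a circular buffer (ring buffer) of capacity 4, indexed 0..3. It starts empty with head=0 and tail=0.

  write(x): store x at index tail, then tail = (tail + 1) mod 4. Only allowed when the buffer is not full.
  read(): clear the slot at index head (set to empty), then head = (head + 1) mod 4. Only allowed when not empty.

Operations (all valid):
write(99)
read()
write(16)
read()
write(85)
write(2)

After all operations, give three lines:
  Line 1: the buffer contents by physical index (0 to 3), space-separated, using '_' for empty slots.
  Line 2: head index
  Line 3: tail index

write(99): buf=[99 _ _ _], head=0, tail=1, size=1
read(): buf=[_ _ _ _], head=1, tail=1, size=0
write(16): buf=[_ 16 _ _], head=1, tail=2, size=1
read(): buf=[_ _ _ _], head=2, tail=2, size=0
write(85): buf=[_ _ 85 _], head=2, tail=3, size=1
write(2): buf=[_ _ 85 2], head=2, tail=0, size=2

Answer: _ _ 85 2
2
0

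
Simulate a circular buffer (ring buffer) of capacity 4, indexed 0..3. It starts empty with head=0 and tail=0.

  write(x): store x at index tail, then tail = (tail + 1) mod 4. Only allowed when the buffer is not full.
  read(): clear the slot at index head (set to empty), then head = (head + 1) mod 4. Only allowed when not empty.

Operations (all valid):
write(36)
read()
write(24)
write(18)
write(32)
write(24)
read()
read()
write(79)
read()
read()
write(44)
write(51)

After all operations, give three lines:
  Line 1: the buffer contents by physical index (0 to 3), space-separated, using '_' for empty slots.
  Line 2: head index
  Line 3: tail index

write(36): buf=[36 _ _ _], head=0, tail=1, size=1
read(): buf=[_ _ _ _], head=1, tail=1, size=0
write(24): buf=[_ 24 _ _], head=1, tail=2, size=1
write(18): buf=[_ 24 18 _], head=1, tail=3, size=2
write(32): buf=[_ 24 18 32], head=1, tail=0, size=3
write(24): buf=[24 24 18 32], head=1, tail=1, size=4
read(): buf=[24 _ 18 32], head=2, tail=1, size=3
read(): buf=[24 _ _ 32], head=3, tail=1, size=2
write(79): buf=[24 79 _ 32], head=3, tail=2, size=3
read(): buf=[24 79 _ _], head=0, tail=2, size=2
read(): buf=[_ 79 _ _], head=1, tail=2, size=1
write(44): buf=[_ 79 44 _], head=1, tail=3, size=2
write(51): buf=[_ 79 44 51], head=1, tail=0, size=3

Answer: _ 79 44 51
1
0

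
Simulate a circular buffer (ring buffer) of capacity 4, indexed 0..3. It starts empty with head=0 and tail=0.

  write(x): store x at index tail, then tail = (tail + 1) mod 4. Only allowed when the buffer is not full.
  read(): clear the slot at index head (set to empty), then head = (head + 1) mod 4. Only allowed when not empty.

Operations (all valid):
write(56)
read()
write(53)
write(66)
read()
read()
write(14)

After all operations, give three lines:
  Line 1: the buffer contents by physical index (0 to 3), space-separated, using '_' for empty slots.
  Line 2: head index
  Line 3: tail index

write(56): buf=[56 _ _ _], head=0, tail=1, size=1
read(): buf=[_ _ _ _], head=1, tail=1, size=0
write(53): buf=[_ 53 _ _], head=1, tail=2, size=1
write(66): buf=[_ 53 66 _], head=1, tail=3, size=2
read(): buf=[_ _ 66 _], head=2, tail=3, size=1
read(): buf=[_ _ _ _], head=3, tail=3, size=0
write(14): buf=[_ _ _ 14], head=3, tail=0, size=1

Answer: _ _ _ 14
3
0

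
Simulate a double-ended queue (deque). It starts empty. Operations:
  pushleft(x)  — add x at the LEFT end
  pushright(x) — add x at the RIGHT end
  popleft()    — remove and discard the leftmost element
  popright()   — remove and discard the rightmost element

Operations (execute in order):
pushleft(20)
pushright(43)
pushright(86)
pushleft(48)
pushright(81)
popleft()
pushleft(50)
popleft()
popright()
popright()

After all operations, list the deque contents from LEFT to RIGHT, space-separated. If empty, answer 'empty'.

Answer: 20 43

Derivation:
pushleft(20): [20]
pushright(43): [20, 43]
pushright(86): [20, 43, 86]
pushleft(48): [48, 20, 43, 86]
pushright(81): [48, 20, 43, 86, 81]
popleft(): [20, 43, 86, 81]
pushleft(50): [50, 20, 43, 86, 81]
popleft(): [20, 43, 86, 81]
popright(): [20, 43, 86]
popright(): [20, 43]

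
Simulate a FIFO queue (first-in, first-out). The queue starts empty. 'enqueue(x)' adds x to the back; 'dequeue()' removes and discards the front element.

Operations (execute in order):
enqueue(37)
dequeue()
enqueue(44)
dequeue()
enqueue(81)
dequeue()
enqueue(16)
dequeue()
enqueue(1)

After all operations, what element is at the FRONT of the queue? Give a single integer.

enqueue(37): queue = [37]
dequeue(): queue = []
enqueue(44): queue = [44]
dequeue(): queue = []
enqueue(81): queue = [81]
dequeue(): queue = []
enqueue(16): queue = [16]
dequeue(): queue = []
enqueue(1): queue = [1]

Answer: 1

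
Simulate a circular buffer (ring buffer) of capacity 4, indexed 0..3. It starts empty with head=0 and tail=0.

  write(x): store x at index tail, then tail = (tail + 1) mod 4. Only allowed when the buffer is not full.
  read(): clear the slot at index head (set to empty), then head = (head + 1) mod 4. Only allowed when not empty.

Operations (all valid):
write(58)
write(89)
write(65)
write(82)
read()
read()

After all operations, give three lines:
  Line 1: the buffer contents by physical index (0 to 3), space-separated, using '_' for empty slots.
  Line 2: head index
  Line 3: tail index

Answer: _ _ 65 82
2
0

Derivation:
write(58): buf=[58 _ _ _], head=0, tail=1, size=1
write(89): buf=[58 89 _ _], head=0, tail=2, size=2
write(65): buf=[58 89 65 _], head=0, tail=3, size=3
write(82): buf=[58 89 65 82], head=0, tail=0, size=4
read(): buf=[_ 89 65 82], head=1, tail=0, size=3
read(): buf=[_ _ 65 82], head=2, tail=0, size=2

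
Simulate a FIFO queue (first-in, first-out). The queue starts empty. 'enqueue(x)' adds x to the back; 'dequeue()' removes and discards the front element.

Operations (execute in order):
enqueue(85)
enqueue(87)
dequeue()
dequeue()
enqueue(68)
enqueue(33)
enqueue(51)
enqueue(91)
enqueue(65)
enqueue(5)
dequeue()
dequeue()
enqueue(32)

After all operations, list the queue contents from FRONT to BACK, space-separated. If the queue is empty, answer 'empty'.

enqueue(85): [85]
enqueue(87): [85, 87]
dequeue(): [87]
dequeue(): []
enqueue(68): [68]
enqueue(33): [68, 33]
enqueue(51): [68, 33, 51]
enqueue(91): [68, 33, 51, 91]
enqueue(65): [68, 33, 51, 91, 65]
enqueue(5): [68, 33, 51, 91, 65, 5]
dequeue(): [33, 51, 91, 65, 5]
dequeue(): [51, 91, 65, 5]
enqueue(32): [51, 91, 65, 5, 32]

Answer: 51 91 65 5 32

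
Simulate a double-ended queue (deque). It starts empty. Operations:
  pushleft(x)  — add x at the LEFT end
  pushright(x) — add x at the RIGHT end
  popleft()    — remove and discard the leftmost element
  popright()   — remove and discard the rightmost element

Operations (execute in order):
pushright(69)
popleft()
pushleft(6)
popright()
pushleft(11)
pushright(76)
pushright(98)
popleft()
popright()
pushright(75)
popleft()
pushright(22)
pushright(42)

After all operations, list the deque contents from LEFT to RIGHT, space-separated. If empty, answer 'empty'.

Answer: 75 22 42

Derivation:
pushright(69): [69]
popleft(): []
pushleft(6): [6]
popright(): []
pushleft(11): [11]
pushright(76): [11, 76]
pushright(98): [11, 76, 98]
popleft(): [76, 98]
popright(): [76]
pushright(75): [76, 75]
popleft(): [75]
pushright(22): [75, 22]
pushright(42): [75, 22, 42]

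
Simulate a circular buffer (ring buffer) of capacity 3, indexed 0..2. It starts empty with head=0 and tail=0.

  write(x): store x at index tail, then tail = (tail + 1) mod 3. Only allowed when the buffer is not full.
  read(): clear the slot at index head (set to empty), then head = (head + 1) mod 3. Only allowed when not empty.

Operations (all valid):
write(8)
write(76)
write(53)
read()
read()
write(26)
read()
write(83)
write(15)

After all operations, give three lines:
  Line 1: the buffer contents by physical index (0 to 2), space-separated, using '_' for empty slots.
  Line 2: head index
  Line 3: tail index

Answer: 26 83 15
0
0

Derivation:
write(8): buf=[8 _ _], head=0, tail=1, size=1
write(76): buf=[8 76 _], head=0, tail=2, size=2
write(53): buf=[8 76 53], head=0, tail=0, size=3
read(): buf=[_ 76 53], head=1, tail=0, size=2
read(): buf=[_ _ 53], head=2, tail=0, size=1
write(26): buf=[26 _ 53], head=2, tail=1, size=2
read(): buf=[26 _ _], head=0, tail=1, size=1
write(83): buf=[26 83 _], head=0, tail=2, size=2
write(15): buf=[26 83 15], head=0, tail=0, size=3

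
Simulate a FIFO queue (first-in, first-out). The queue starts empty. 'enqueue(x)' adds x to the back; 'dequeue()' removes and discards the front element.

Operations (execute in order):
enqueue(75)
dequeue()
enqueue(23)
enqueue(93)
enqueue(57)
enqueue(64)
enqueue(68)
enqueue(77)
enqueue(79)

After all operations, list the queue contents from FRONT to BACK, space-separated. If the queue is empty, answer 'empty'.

enqueue(75): [75]
dequeue(): []
enqueue(23): [23]
enqueue(93): [23, 93]
enqueue(57): [23, 93, 57]
enqueue(64): [23, 93, 57, 64]
enqueue(68): [23, 93, 57, 64, 68]
enqueue(77): [23, 93, 57, 64, 68, 77]
enqueue(79): [23, 93, 57, 64, 68, 77, 79]

Answer: 23 93 57 64 68 77 79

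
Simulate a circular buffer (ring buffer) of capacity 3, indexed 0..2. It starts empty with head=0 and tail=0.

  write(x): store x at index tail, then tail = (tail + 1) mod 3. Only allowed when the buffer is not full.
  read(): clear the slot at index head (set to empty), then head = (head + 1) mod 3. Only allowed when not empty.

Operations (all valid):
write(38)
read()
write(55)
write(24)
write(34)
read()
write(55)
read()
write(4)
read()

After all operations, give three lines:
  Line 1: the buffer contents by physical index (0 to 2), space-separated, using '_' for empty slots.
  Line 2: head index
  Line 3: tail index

Answer: _ 55 4
1
0

Derivation:
write(38): buf=[38 _ _], head=0, tail=1, size=1
read(): buf=[_ _ _], head=1, tail=1, size=0
write(55): buf=[_ 55 _], head=1, tail=2, size=1
write(24): buf=[_ 55 24], head=1, tail=0, size=2
write(34): buf=[34 55 24], head=1, tail=1, size=3
read(): buf=[34 _ 24], head=2, tail=1, size=2
write(55): buf=[34 55 24], head=2, tail=2, size=3
read(): buf=[34 55 _], head=0, tail=2, size=2
write(4): buf=[34 55 4], head=0, tail=0, size=3
read(): buf=[_ 55 4], head=1, tail=0, size=2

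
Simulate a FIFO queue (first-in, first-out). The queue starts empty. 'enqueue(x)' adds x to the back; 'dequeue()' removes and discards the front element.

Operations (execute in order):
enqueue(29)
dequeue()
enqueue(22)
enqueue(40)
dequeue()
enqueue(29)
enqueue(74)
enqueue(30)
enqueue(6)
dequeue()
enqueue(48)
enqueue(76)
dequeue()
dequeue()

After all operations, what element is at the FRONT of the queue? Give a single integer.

enqueue(29): queue = [29]
dequeue(): queue = []
enqueue(22): queue = [22]
enqueue(40): queue = [22, 40]
dequeue(): queue = [40]
enqueue(29): queue = [40, 29]
enqueue(74): queue = [40, 29, 74]
enqueue(30): queue = [40, 29, 74, 30]
enqueue(6): queue = [40, 29, 74, 30, 6]
dequeue(): queue = [29, 74, 30, 6]
enqueue(48): queue = [29, 74, 30, 6, 48]
enqueue(76): queue = [29, 74, 30, 6, 48, 76]
dequeue(): queue = [74, 30, 6, 48, 76]
dequeue(): queue = [30, 6, 48, 76]

Answer: 30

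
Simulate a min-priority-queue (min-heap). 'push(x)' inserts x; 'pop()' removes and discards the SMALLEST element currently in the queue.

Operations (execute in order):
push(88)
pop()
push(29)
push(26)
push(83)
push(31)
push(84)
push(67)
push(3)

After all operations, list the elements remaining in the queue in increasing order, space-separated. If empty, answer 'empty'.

push(88): heap contents = [88]
pop() → 88: heap contents = []
push(29): heap contents = [29]
push(26): heap contents = [26, 29]
push(83): heap contents = [26, 29, 83]
push(31): heap contents = [26, 29, 31, 83]
push(84): heap contents = [26, 29, 31, 83, 84]
push(67): heap contents = [26, 29, 31, 67, 83, 84]
push(3): heap contents = [3, 26, 29, 31, 67, 83, 84]

Answer: 3 26 29 31 67 83 84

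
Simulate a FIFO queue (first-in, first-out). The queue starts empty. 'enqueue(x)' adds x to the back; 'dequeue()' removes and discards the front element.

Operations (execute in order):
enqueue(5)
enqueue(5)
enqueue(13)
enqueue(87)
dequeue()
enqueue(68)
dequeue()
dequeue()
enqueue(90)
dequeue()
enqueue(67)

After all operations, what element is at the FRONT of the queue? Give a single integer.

Answer: 68

Derivation:
enqueue(5): queue = [5]
enqueue(5): queue = [5, 5]
enqueue(13): queue = [5, 5, 13]
enqueue(87): queue = [5, 5, 13, 87]
dequeue(): queue = [5, 13, 87]
enqueue(68): queue = [5, 13, 87, 68]
dequeue(): queue = [13, 87, 68]
dequeue(): queue = [87, 68]
enqueue(90): queue = [87, 68, 90]
dequeue(): queue = [68, 90]
enqueue(67): queue = [68, 90, 67]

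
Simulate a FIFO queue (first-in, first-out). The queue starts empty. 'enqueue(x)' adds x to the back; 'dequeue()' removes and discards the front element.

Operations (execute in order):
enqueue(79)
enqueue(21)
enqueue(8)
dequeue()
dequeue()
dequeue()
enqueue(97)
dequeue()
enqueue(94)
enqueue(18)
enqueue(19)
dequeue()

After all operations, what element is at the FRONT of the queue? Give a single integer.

Answer: 18

Derivation:
enqueue(79): queue = [79]
enqueue(21): queue = [79, 21]
enqueue(8): queue = [79, 21, 8]
dequeue(): queue = [21, 8]
dequeue(): queue = [8]
dequeue(): queue = []
enqueue(97): queue = [97]
dequeue(): queue = []
enqueue(94): queue = [94]
enqueue(18): queue = [94, 18]
enqueue(19): queue = [94, 18, 19]
dequeue(): queue = [18, 19]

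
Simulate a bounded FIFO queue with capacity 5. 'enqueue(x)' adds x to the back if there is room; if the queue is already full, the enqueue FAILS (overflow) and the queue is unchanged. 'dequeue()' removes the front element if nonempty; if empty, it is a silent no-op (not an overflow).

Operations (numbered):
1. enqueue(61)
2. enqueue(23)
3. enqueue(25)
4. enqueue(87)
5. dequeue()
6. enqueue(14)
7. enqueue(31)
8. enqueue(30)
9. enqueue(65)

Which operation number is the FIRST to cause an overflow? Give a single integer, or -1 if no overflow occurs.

1. enqueue(61): size=1
2. enqueue(23): size=2
3. enqueue(25): size=3
4. enqueue(87): size=4
5. dequeue(): size=3
6. enqueue(14): size=4
7. enqueue(31): size=5
8. enqueue(30): size=5=cap → OVERFLOW (fail)
9. enqueue(65): size=5=cap → OVERFLOW (fail)

Answer: 8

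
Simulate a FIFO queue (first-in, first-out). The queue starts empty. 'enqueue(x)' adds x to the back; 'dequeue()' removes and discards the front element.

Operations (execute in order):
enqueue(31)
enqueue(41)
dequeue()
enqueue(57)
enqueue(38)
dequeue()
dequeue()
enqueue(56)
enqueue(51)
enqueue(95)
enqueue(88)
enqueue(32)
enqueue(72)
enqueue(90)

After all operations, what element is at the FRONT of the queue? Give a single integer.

enqueue(31): queue = [31]
enqueue(41): queue = [31, 41]
dequeue(): queue = [41]
enqueue(57): queue = [41, 57]
enqueue(38): queue = [41, 57, 38]
dequeue(): queue = [57, 38]
dequeue(): queue = [38]
enqueue(56): queue = [38, 56]
enqueue(51): queue = [38, 56, 51]
enqueue(95): queue = [38, 56, 51, 95]
enqueue(88): queue = [38, 56, 51, 95, 88]
enqueue(32): queue = [38, 56, 51, 95, 88, 32]
enqueue(72): queue = [38, 56, 51, 95, 88, 32, 72]
enqueue(90): queue = [38, 56, 51, 95, 88, 32, 72, 90]

Answer: 38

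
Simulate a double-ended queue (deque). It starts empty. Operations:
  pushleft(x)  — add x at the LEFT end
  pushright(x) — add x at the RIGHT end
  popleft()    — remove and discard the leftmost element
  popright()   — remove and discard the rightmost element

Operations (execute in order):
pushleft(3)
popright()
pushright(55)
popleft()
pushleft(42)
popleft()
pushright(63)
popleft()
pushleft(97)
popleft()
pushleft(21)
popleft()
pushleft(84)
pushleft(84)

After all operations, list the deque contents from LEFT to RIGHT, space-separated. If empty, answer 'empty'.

Answer: 84 84

Derivation:
pushleft(3): [3]
popright(): []
pushright(55): [55]
popleft(): []
pushleft(42): [42]
popleft(): []
pushright(63): [63]
popleft(): []
pushleft(97): [97]
popleft(): []
pushleft(21): [21]
popleft(): []
pushleft(84): [84]
pushleft(84): [84, 84]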